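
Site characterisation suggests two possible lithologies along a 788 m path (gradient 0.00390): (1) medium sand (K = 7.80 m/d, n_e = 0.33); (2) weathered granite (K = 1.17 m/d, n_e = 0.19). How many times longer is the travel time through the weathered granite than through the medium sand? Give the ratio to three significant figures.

Unit 1 (medium sand): v = 7.80×0.0039/0.33 = 0.09218 m/d, t = 788/0.09218 = 8548 d
Unit 2 (weathered granite): v = 1.17×0.0039/0.19 = 0.02402 m/d, t = 788/0.02402 = 32810 d
t(weathered granite) / t(medium sand) = 32810/8548 = 3.84

3.84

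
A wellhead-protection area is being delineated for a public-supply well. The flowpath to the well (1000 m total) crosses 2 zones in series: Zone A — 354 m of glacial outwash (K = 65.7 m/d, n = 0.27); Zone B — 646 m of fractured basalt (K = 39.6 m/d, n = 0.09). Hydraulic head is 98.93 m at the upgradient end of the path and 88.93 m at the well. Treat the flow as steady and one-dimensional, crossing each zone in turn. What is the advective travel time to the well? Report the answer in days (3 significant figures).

334 days

Total head drop ΔH = 98.93 − 88.93 = 10.00 m
Steady 1-D flow in series ⇒ the Darcy flux q is identical in every zone and the zone head losses add (resistances L/K in series).
Σ(L/K) = 354/65.7 + 646/39.6 = 5.388 + 16.31 = 21.70 d
q = ΔH / Σ(L/K) = 10.00 / 21.70 = 0.4608 m/d (same in every zone)
Zone A: v = q/n = 0.4608/0.27 = 1.707 m/d → t_A = 354/1.707 = 207.4 d
Zone B: v = q/n = 0.4608/0.09 = 5.120 m/d → t_B = 646/5.120 = 126.2 d
Total t = 207.4 + 126.2 = 333.6 d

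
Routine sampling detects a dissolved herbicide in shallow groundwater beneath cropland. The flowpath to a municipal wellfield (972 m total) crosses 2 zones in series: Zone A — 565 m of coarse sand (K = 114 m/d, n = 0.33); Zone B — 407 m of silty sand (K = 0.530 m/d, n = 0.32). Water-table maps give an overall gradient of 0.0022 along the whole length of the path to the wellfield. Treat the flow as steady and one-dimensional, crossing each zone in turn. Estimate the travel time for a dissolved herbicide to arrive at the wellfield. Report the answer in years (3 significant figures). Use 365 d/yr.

314 years

Steady 1-D flow in series ⇒ the Darcy flux q is identical in every zone and the zone head losses add (resistances L/K in series).
Σ(L/K) = 565/114 + 407/0.530 = 4.956 + 767.9 = 772.9 d
K_eq = L_total / Σ(L/K) = 972 / 772.9 = 1.258 m/d
q = K_eq · i = 1.258 × 0.0022 = 0.002767 m/d (same in every zone)
Zone A: v = q/n = 0.002767/0.33 = 0.008384 m/d → t_A = 565/0.008384 = 67390 d
Zone B: v = q/n = 0.002767/0.32 = 0.008646 m/d → t_B = 407/0.008646 = 47070 d
Total t = 67390 + 47070 = 114500 d
   = 114500 / 365 = 314 yr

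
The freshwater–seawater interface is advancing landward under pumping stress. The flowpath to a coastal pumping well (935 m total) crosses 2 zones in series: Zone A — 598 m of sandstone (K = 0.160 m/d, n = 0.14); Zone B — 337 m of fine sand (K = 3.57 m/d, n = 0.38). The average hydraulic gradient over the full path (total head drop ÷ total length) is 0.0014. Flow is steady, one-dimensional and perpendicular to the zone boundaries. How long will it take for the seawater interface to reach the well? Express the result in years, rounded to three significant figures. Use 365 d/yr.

1700 years

Continuity: the same q passes through each zone, so ΔH = q·Σ(L_j/K_j) — the zones act as resistances in series.
Σ(L/K) = 598/0.160 + 337/3.57 = 3738 + 94.40 = 3832 d
K_eq = L_total / Σ(L/K) = 935 / 3832 = 0.2440 m/d
q = K_eq · i = 0.2440 × 0.0014 = 3.416e-4 m/d (same in every zone)
Zone A: v = q/n = 3.416e-4/0.14 = 0.002440 m/d → t_A = 598/0.002440 = 245100 d
Zone B: v = q/n = 3.416e-4/0.38 = 8.990e-4 m/d → t_B = 337/8.990e-4 = 374900 d
Total t = 245100 + 374900 = 620000 d
   = 620000 / 365 = 1700 yr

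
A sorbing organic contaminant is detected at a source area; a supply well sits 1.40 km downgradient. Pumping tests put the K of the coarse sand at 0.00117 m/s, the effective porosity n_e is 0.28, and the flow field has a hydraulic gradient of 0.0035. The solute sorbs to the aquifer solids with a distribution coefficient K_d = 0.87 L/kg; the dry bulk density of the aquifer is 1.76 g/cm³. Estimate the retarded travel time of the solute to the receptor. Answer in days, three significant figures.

7170 days

K = 0.00117 m/s × 86400 s/d = 101.1 m/d
Darcy flux q = K·i = 101.1 × 0.0035 = 0.3538 m/d
v_s = q/n_e = 0.3538/0.28 = 1.264 m/d
Retardation R = 1 + ρ_b·K_d/n = 1 + 1.76×0.87/0.28 = 6.469
Contaminant velocity v_c = v/R = 1.264/6.469 = 0.1953 m/d
L = 1.40 km = 1400 m
t = L/v_c = 1400/0.1953 = 7167 d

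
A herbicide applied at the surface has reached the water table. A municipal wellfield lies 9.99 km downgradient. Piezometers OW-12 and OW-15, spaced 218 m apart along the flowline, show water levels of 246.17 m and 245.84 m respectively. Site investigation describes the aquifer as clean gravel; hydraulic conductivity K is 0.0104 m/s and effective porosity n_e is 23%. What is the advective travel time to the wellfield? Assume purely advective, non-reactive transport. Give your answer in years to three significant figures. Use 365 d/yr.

4.63 years

Hydraulic gradient i = (246.17 − 245.84) / 218 = 0.33 / 218 = 0.001514
K = 0.0104 m/s × 86400 s/d = 898.6 m/d
Darcy flux q = K·i = 898.6 × 0.001514 = 1.360 m/d
Seepage velocity v = q / n = 1.360 / 0.23 = 5.914 m/d
L = 9.99 km = 9990 m
t = L / v = 9990 / 5.914 = 1689 d
   = 1689 / 365 = 4.63 yr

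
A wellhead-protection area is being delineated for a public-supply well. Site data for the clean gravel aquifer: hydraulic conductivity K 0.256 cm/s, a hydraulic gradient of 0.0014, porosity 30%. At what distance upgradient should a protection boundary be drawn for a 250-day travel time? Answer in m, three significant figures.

258 m

K = 0.256 cm/s × 864 = 221.2 m/d
q = Ki = 221.2 × 0.0014 = 0.3097 m/d
v = Ki/n = 221.2·0.0014/0.30 = 1.032 m/d
L = v × T = 1.032 × 250 = 258.0 m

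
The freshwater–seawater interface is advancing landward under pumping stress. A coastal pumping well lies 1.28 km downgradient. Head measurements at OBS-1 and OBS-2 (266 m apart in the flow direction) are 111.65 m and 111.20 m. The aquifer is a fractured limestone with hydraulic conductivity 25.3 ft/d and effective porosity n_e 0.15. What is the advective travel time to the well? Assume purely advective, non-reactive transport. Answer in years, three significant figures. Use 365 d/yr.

40.3 years

Hydraulic gradient i = (111.65 − 111.20) / 266 = 0.45 / 266 = 0.001692
K = 25.3 ft/d × 0.3048 = 7.711 m/d
Darcy flux q = K·i = 7.711 × 0.001692 = 0.01305 m/d
Seepage velocity v = q / n = 0.01305 / 0.15 = 0.08697 m/d
L = 1.28 km = 1280 m
t = L / v = 1280 / 0.08697 = 14720 d
   = 14720 / 365 = 40.3 yr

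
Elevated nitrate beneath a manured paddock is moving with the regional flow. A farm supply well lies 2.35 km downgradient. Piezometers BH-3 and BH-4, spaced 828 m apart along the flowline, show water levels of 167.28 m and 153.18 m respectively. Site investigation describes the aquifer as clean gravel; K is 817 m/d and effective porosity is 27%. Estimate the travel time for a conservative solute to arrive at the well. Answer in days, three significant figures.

45.6 days

Hydraulic gradient i = (167.28 − 153.18) / 828 = 14.10 / 828 = 0.01703
q = Ki = 817 × 0.01703 = 13.91 m/d
Seepage velocity v = q / n = 13.91 / 0.27 = 51.53 m/d
L = 2.35 km = 2350 m
t = L / v = 2350 / 51.53 = 45.61 d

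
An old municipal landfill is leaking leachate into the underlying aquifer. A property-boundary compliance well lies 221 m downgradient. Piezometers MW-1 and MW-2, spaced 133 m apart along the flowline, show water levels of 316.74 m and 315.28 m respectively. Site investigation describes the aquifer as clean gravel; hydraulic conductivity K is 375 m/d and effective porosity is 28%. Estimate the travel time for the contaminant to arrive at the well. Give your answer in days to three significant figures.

Hydraulic gradient i = (316.74 − 315.28) / 133 = 1.46 / 133 = 0.01098
Specific discharge q = 375 × 0.01098 = 4.117 m/d
Average linear velocity = 4.117 / 0.28 = 14.70 m/d
t = L / v = 221 / 14.70 = 15.03 d

15.0 days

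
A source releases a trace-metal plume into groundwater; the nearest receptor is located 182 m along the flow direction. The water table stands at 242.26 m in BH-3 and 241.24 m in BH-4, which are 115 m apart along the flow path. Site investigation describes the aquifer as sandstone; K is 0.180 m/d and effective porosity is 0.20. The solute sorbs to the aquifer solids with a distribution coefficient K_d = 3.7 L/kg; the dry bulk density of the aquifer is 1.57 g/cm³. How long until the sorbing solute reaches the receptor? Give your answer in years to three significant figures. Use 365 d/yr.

Hydraulic gradient i = (242.26 − 241.24) / 115 = 1.02 / 115 = 0.008870
q = Ki = 0.180 × 0.008870 = 0.001597 m/d
v = Ki/n = 0.180·0.008870/0.20 = 0.007983 m/d
Retardation R = 1 + ρ_b·K_d/n = 1 + 1.57×3.7/0.20 = 30.04
Contaminant velocity v_c = v/R = 0.007983/30.04 = 2.657e-4 m/d
t = L/v_c = 182/2.657e-4 = 685000 d
   = 685000/365 = 1880 yr

1880 years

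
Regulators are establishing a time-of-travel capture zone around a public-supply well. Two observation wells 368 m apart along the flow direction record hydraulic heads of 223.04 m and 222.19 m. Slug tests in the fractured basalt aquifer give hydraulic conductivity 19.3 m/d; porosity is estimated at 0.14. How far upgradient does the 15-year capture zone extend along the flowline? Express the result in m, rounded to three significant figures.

Hydraulic gradient i = (223.04 − 222.19) / 368 = 0.85 / 368 = 0.002310
q = Ki = 19.3 × 0.002310 = 0.04458 m/d
Average linear velocity = 0.04458 / 0.14 = 0.3184 m/d
T = 15 yr × 365 = 5475 d
L = v × T = 0.3184 × 5475 = 1743 m

1740 m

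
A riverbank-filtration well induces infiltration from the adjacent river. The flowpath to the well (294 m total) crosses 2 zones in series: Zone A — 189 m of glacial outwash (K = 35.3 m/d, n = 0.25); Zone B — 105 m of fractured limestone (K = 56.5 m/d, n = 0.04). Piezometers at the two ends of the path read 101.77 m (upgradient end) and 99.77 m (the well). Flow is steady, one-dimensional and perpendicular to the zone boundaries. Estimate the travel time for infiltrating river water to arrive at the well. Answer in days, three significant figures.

Total head drop ΔH = 101.77 − 99.77 = 2.00 m
Steady 1-D flow in series ⇒ the Darcy flux q is identical in every zone and the zone head losses add (resistances L/K in series).
Σ(L/K) = 189/35.3 + 105/56.5 = 5.354 + 1.858 = 7.213 d
q = ΔH / Σ(L/K) = 2.00 / 7.213 = 0.2773 m/d (same in every zone)
Zone A: v = q/n = 0.2773/0.25 = 1.109 m/d → t_A = 189/1.109 = 170.4 d
Zone B: v = q/n = 0.2773/0.04 = 6.932 m/d → t_B = 105/6.932 = 15.15 d
Total t = 170.4 + 15.15 = 185.5 d

186 days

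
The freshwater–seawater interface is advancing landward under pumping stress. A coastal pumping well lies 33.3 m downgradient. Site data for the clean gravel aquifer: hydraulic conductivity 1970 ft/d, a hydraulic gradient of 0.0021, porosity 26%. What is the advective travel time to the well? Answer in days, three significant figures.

K = 1970 ft/d × 0.3048 = 600.5 m/d
q = Ki = 600.5 × 0.0021 = 1.261 m/d
v = Ki/n = 600.5·0.0021/0.26 = 4.850 m/d
t = L / v = 33.3 / 4.850 = 6.866 d

6.87 days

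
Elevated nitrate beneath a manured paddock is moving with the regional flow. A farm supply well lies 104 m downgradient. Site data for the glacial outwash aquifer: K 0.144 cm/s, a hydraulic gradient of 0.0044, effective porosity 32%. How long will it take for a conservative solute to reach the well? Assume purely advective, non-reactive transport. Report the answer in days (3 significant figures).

K = 0.144 cm/s × 864 = 124.4 m/d
Specific discharge q = 124.4 × 0.0044 = 0.5474 m/d
v_s = q/n_e = 0.5474/0.32 = 1.711 m/d
t = L / v = 104 / 1.711 = 60.79 d

60.8 days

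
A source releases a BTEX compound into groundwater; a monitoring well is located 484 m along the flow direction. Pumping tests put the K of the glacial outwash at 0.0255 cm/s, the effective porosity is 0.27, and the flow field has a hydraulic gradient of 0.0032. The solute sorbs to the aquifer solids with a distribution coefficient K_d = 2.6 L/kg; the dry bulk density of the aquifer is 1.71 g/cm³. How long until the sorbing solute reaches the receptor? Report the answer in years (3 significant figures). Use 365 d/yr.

88.7 years

K = 0.0255 cm/s × 864 = 22.03 m/d
Specific discharge q = 22.03 × 0.0032 = 0.07050 m/d
Average linear velocity = 0.07050 / 0.27 = 0.2611 m/d
Retardation R = 1 + ρ_b·K_d/n = 1 + 1.71×2.6/0.27 = 17.47
Contaminant velocity v_c = v/R = 0.2611/17.47 = 0.01495 m/d
t = L/v_c = 484/0.01495 = 32380 d
   = 32380/365 = 88.7 yr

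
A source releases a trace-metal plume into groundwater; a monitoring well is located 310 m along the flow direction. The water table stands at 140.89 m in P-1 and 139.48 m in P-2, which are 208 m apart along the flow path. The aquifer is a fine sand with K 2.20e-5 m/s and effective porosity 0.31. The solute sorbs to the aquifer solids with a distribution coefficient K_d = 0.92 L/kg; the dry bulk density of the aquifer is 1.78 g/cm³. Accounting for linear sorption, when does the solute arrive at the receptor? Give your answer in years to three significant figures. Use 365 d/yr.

128 years

Hydraulic gradient i = (140.89 − 139.48) / 208 = 1.41 / 208 = 0.006779
K = 2.20e-5 m/s × 86400 s/d = 1.901 m/d
Specific discharge q = 1.901 × 0.006779 = 0.01289 m/d
v = Ki/n = 1.901·0.006779/0.31 = 0.04157 m/d
Retardation R = 1 + ρ_b·K_d/n = 1 + 1.78×0.92/0.31 = 6.283
Contaminant velocity v_c = v/R = 0.04157/6.283 = 0.006616 m/d
t = L/v_c = 310/0.006616 = 46860 d
   = 46860/365 = 128 yr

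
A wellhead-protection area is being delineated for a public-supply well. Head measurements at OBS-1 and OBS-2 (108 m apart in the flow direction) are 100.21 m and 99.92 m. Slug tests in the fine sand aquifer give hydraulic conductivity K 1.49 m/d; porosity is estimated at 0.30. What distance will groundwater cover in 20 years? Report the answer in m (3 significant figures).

97.4 m

Hydraulic gradient i = (100.21 − 99.92) / 108 = 0.29 / 108 = 0.002685
Darcy flux q = K·i = 1.49 × 0.002685 = 0.004001 m/d
v_s = q/n_e = 0.004001/0.30 = 0.01334 m/d
T = 20 yr × 365 = 7300 d
L = v × T = 0.01334 × 7300 = 97.36 m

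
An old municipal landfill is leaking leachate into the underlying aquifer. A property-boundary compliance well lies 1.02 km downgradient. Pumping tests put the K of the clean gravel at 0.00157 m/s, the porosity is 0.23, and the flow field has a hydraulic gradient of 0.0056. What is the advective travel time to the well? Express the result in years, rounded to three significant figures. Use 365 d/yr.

0.846 years

K = 0.00157 m/s × 86400 s/d = 135.6 m/d
Specific discharge q = 135.6 × 0.0056 = 0.7596 m/d
v_s = q/n_e = 0.7596/0.23 = 3.303 m/d
L = 1.02 km = 1020 m
t = L / v = 1020 / 3.303 = 308.8 d
   = 308.8 / 365 = 0.846 yr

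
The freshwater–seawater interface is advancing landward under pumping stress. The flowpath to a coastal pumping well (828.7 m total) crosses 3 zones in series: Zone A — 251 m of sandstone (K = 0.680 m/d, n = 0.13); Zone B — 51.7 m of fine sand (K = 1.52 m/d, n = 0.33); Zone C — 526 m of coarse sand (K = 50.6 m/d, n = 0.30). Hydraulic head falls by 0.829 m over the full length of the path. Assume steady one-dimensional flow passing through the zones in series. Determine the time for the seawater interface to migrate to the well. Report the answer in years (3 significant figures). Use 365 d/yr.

Steady 1-D flow in series ⇒ the Darcy flux q is identical in every zone and the zone head losses add (resistances L/K in series).
Σ(L/K) = 251/0.680 + 51.7/1.52 + 526/50.6 = 369.1 + 34.01 + 10.40 = 413.5 d
q = ΔH / Σ(L/K) = 0.829 / 413.5 = 0.002005 m/d (same in every zone)
Zone A: v = q/n = 0.002005/0.13 = 0.01542 m/d → t_A = 251/0.01542 = 16280 d
Zone B: v = q/n = 0.002005/0.33 = 0.006075 m/d → t_B = 51.7/0.006075 = 8510 d
Zone C: v = q/n = 0.002005/0.30 = 0.006682 m/d → t_C = 526/0.006682 = 78710 d
Total t = 16280 + 8510 + 78710 = 103500 d
   = 103500 / 365 = 284 yr

284 years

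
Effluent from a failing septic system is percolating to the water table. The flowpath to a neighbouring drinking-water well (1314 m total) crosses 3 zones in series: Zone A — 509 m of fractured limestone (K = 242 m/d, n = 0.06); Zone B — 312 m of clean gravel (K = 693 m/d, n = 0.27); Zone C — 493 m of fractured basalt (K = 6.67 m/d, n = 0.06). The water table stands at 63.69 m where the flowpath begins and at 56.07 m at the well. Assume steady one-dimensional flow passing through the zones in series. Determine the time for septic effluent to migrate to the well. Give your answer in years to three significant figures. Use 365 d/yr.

3.97 years

Total head drop ΔH = 63.69 − 56.07 = 7.62 m
Steady 1-D flow in series ⇒ the Darcy flux q is identical in every zone and the zone head losses add (resistances L/K in series).
Σ(L/K) = 509/242 + 312/693 + 493/6.67 = 2.103 + 0.4502 + 73.91 = 76.47 d
q = ΔH / Σ(L/K) = 7.62 / 76.47 = 0.09965 m/d (same in every zone)
Zone A: v = q/n = 0.09965/0.06 = 1.661 m/d → t_A = 509/1.661 = 306.5 d
Zone B: v = q/n = 0.09965/0.27 = 0.3691 m/d → t_B = 312/0.3691 = 845.3 d
Zone C: v = q/n = 0.09965/0.06 = 1.661 m/d → t_C = 493/1.661 = 296.8 d
Total t = 306.5 + 845.3 + 296.8 = 1449 d
   = 1449 / 365 = 3.97 yr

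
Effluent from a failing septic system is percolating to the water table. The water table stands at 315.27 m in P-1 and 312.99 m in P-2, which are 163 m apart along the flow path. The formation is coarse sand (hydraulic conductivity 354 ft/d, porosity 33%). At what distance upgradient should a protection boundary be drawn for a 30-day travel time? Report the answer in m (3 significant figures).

137 m

Hydraulic gradient i = (315.27 − 312.99) / 163 = 2.28 / 163 = 0.01399
K = 354 ft/d × 0.3048 = 107.9 m/d
q = Ki = 107.9 × 0.01399 = 1.509 m/d
v = Ki/n = 107.9·0.01399/0.33 = 4.574 m/d
L = v × T = 4.574 × 30 = 137.2 m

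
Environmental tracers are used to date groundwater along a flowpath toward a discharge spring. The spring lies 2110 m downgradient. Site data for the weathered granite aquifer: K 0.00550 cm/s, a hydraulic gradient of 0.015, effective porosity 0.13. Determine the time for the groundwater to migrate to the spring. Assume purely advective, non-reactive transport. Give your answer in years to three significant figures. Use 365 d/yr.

K = 0.00550 cm/s × 864 = 4.752 m/d
Specific discharge q = 4.752 × 0.015 = 0.07128 m/d
v_s = q/n_e = 0.07128/0.13 = 0.5483 m/d
t = L / v = 2110 / 0.5483 = 3848 d
   = 3848 / 365 = 10.5 yr

10.5 years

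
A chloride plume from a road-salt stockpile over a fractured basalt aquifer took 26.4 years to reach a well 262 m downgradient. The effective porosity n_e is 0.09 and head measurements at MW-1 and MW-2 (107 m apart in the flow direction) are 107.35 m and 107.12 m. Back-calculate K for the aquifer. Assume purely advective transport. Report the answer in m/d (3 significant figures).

Hydraulic gradient i = (107.35 − 107.12) / 107 = 0.23 / 107 = 0.002150
t = 26.4 years = 9636 d
v = L / t = 262 / 9636 = 0.02719 m/d
K = v · n / i = 0.02719 × 0.09 / 0.002150 = 1.14 m/d

1.14 m/d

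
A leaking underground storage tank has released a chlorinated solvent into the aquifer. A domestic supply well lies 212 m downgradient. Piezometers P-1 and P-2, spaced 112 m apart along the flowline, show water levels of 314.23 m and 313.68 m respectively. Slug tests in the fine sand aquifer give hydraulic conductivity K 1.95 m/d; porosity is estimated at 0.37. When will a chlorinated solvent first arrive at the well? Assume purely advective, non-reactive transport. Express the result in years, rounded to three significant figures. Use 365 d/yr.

Hydraulic gradient i = (314.23 − 313.68) / 112 = 0.55 / 112 = 0.004911
Darcy flux q = K·i = 1.95 × 0.004911 = 0.009576 m/d
Seepage velocity v = q / n = 0.009576 / 0.37 = 0.02588 m/d
t = L / v = 212 / 0.02588 = 8191 d
   = 8191 / 365 = 22.4 yr

22.4 years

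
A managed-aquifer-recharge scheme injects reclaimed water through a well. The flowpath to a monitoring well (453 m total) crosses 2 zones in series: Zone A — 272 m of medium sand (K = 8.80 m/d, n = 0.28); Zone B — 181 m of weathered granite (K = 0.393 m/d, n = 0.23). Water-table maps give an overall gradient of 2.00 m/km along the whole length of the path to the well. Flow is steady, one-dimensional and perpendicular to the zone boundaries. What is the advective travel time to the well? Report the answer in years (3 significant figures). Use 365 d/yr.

Continuity: the same q passes through each zone, so ΔH = q·Σ(L_j/K_j) — the zones act as resistances in series.
Σ(L/K) = 272/8.80 + 181/0.393 = 30.91 + 460.6 = 491.5 d
K_eq = L_total / Σ(L/K) = 453 / 491.5 = 0.9217 m/d
q = K_eq · i = 0.9217 × 0.0020 = 0.001843 m/d (same in every zone)
Zone A: v = q/n = 0.001843/0.28 = 0.006584 m/d → t_A = 272/0.006584 = 41310 d
Zone B: v = q/n = 0.001843/0.23 = 0.008015 m/d → t_B = 181/0.008015 = 22580 d
Total t = 41310 + 22580 = 63900 d
   = 63900 / 365 = 175 yr

175 years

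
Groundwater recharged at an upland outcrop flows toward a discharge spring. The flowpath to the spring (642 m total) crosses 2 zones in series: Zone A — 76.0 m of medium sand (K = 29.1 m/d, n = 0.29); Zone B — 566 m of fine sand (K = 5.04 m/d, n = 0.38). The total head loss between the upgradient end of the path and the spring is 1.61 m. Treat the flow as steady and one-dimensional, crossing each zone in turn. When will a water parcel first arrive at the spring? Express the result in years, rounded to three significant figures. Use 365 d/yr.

46.4 years

Steady 1-D flow in series ⇒ the Darcy flux q is identical in every zone and the zone head losses add (resistances L/K in series).
Σ(L/K) = 76.0/29.1 + 566/5.04 = 2.612 + 112.3 = 114.9 d
q = ΔH / Σ(L/K) = 1.61 / 114.9 = 0.01401 m/d (same in every zone)
Zone A: v = q/n = 0.01401/0.29 = 0.04831 m/d → t_A = 76.0/0.04831 = 1573 d
Zone B: v = q/n = 0.01401/0.38 = 0.03687 m/d → t_B = 566/0.03687 = 15350 d
Total t = 1573 + 15350 = 16920 d
   = 16920 / 365 = 46.4 yr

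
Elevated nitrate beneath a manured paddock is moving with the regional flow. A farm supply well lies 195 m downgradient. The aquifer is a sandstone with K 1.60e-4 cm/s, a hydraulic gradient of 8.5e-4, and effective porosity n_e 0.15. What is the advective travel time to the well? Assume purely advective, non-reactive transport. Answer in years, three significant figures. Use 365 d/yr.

K = 1.60e-4 cm/s × 864 = 0.1382 m/d
Darcy flux q = K·i = 0.1382 × 8.5e-4 = 1.175e-4 m/d
v_s = q/n_e = 1.175e-4/0.15 = 7.834e-4 m/d
t = L / v = 195 / 7.834e-4 = 248900 d
   = 248900 / 365 = 682 yr

682 years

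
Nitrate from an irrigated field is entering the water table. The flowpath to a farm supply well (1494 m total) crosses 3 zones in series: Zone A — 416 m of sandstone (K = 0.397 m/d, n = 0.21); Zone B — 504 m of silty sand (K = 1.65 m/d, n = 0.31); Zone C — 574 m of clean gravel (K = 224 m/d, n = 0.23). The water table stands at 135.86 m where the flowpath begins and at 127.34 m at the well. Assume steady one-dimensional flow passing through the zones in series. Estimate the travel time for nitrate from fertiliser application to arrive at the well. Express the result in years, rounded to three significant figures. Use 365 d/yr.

Total head drop ΔH = 135.86 − 127.34 = 8.52 m
Steady 1-D flow in series ⇒ the Darcy flux q is identical in every zone and the zone head losses add (resistances L/K in series).
Σ(L/K) = 416/0.397 + 504/1.65 + 574/224 = 1048 + 305.5 + 2.563 = 1356 d
q = ΔH / Σ(L/K) = 8.52 / 1356 = 0.006284 m/d (same in every zone)
Zone A: v = q/n = 0.006284/0.21 = 0.02992 m/d → t_A = 416/0.02992 = 13900 d
Zone B: v = q/n = 0.006284/0.31 = 0.02027 m/d → t_B = 504/0.02027 = 24860 d
Zone C: v = q/n = 0.006284/0.23 = 0.02732 m/d → t_C = 574/0.02732 = 21010 d
Total t = 13900 + 24860 + 21010 = 59780 d
   = 59780 / 365 = 164 yr

164 years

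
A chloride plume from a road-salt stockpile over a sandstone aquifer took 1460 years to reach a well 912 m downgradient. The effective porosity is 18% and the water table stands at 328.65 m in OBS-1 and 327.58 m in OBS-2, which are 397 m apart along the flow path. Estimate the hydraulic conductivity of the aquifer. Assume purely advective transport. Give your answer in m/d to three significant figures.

0.114 m/d

Hydraulic gradient i = (328.65 − 327.58) / 397 = 1.07 / 397 = 0.002695
t = 1460 years = 532900 d
v = L / t = 912 / 532900 = 0.001711 m/d
K = v · n / i = 0.001711 × 0.18 / 0.002695 = 0.114 m/d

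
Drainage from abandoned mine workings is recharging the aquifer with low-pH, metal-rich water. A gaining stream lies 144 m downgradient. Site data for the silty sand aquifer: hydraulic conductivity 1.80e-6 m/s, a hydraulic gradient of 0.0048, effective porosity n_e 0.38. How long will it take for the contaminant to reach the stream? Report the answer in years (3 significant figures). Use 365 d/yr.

K = 1.80e-6 m/s × 86400 s/d = 0.1555 m/d
Darcy flux q = K·i = 0.1555 × 0.0048 = 7.465e-4 m/d
v = Ki/n = 0.1555·0.0048/0.38 = 0.001964 m/d
t = L / v = 144 / 0.001964 = 73300 d
   = 73300 / 365 = 201 yr

201 years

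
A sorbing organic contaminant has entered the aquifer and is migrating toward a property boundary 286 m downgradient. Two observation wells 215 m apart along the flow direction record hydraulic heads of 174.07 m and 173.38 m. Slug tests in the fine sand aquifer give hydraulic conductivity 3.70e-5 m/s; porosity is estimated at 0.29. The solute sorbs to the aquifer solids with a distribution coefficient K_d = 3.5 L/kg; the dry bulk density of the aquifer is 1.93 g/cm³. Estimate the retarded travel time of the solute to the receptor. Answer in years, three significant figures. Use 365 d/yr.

538 years

Hydraulic gradient i = (174.07 − 173.38) / 215 = 0.69 / 215 = 0.003209
K = 3.70e-5 m/s × 86400 s/d = 3.197 m/d
Specific discharge q = 3.197 × 0.003209 = 0.01026 m/d
Average linear velocity = 0.01026 / 0.29 = 0.03538 m/d
Retardation R = 1 + ρ_b·K_d/n = 1 + 1.93×3.5/0.29 = 24.29
Contaminant velocity v_c = v/R = 0.03538/24.29 = 0.001456 m/d
t = L/v_c = 286/0.001456 = 196400 d
   = 196400/365 = 538 yr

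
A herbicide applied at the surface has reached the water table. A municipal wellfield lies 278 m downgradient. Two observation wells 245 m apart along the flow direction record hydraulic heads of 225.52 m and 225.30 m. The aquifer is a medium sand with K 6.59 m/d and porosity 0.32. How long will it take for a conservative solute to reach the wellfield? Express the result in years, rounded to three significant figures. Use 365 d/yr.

41.2 years

Hydraulic gradient i = (225.52 − 225.30) / 245 = 0.22 / 245 = 8.980e-4
Darcy flux q = K·i = 6.59 × 8.980e-4 = 0.005918 m/d
Average linear velocity = 0.005918 / 0.32 = 0.01849 m/d
t = L / v = 278 / 0.01849 = 15030 d
   = 15030 / 365 = 41.2 yr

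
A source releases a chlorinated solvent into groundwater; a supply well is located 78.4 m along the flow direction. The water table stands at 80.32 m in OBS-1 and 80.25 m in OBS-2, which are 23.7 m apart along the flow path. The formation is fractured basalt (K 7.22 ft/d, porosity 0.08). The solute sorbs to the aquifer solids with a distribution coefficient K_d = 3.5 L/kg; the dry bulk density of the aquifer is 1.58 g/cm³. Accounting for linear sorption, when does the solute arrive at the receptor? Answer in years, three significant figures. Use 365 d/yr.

185 years

Hydraulic gradient i = (80.32 − 80.25) / 23.7 = 0.07 / 23.7 = 0.002954
K = 7.22 ft/d × 0.3048 = 2.201 m/d
Darcy flux q = K·i = 2.201 × 0.002954 = 0.006500 m/d
v = Ki/n = 2.201·0.002954/0.08 = 0.08125 m/d
Retardation R = 1 + ρ_b·K_d/n = 1 + 1.58×3.5/0.08 = 70.13
Contaminant velocity v_c = v/R = 0.08125/70.13 = 0.001159 m/d
t = L/v_c = 78.4/0.001159 = 67670 d
   = 67670/365 = 185 yr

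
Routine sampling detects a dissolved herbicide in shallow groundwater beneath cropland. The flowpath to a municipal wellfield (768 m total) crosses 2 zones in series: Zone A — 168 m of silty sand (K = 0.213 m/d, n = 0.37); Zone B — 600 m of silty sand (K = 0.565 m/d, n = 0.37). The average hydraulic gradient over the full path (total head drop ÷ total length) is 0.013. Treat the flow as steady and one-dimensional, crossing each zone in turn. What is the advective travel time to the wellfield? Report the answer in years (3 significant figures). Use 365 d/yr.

144 years

Steady 1-D flow in series ⇒ the Darcy flux q is identical in every zone and the zone head losses add (resistances L/K in series).
Σ(L/K) = 168/0.213 + 600/0.565 = 788.7 + 1062 = 1851 d
K_eq = L_total / Σ(L/K) = 768 / 1851 = 0.4150 m/d
q = K_eq · i = 0.4150 × 0.013 = 0.005395 m/d (same in every zone)
Zone A: v = q/n = 0.005395/0.37 = 0.01458 m/d → t_A = 168/0.01458 = 11520 d
Zone B: v = q/n = 0.005395/0.37 = 0.01458 m/d → t_B = 600/0.01458 = 41150 d
Total t = 11520 + 41150 = 52670 d
   = 52670 / 365 = 144 yr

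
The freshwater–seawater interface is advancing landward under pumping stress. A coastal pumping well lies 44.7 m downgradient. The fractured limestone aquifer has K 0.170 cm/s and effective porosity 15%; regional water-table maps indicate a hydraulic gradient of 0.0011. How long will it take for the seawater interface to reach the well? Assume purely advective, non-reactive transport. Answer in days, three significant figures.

K = 0.170 cm/s × 864 = 146.9 m/d
Specific discharge q = 146.9 × 0.0011 = 0.1616 m/d
v_s = q/n_e = 0.1616/0.15 = 1.077 m/d
t = L / v = 44.7 / 1.077 = 41.50 d

41.5 days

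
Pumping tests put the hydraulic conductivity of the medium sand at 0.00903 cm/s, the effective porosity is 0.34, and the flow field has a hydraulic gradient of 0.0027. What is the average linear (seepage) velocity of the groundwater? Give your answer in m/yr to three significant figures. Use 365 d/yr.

22.6 m/yr

K = 0.00903 cm/s × 864 = 7.802 m/d
q = Ki = 7.802 × 0.0027 = 0.02107 m/d
v_s = q/n_e = 0.02107/0.34 = 0.06196 m/d
   = 0.06196 × 365 = 22.6 m/yr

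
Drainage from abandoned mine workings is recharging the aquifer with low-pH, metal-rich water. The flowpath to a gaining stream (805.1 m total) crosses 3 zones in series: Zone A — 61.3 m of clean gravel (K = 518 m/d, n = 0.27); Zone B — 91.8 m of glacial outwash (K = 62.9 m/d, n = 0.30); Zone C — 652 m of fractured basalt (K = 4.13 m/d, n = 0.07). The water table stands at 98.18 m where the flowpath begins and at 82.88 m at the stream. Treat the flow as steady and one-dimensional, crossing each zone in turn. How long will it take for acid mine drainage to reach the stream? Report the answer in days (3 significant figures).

Total head drop ΔH = 98.18 − 82.88 = 15.30 m
Steady 1-D flow in series ⇒ the Darcy flux q is identical in every zone and the zone head losses add (resistances L/K in series).
Σ(L/K) = 61.3/518 + 91.8/62.9 + 652/4.13 = 0.1183 + 1.459 + 157.9 = 159.4 d
q = ΔH / Σ(L/K) = 15.30 / 159.4 = 0.09596 m/d (same in every zone)
Zone A: v = q/n = 0.09596/0.27 = 0.3554 m/d → t_A = 61.3/0.3554 = 172.5 d
Zone B: v = q/n = 0.09596/0.30 = 0.3199 m/d → t_B = 91.8/0.3199 = 287.0 d
Zone C: v = q/n = 0.09596/0.07 = 1.371 m/d → t_C = 652/1.371 = 475.6 d
Total t = 172.5 + 287.0 + 475.6 = 935.1 d

935 days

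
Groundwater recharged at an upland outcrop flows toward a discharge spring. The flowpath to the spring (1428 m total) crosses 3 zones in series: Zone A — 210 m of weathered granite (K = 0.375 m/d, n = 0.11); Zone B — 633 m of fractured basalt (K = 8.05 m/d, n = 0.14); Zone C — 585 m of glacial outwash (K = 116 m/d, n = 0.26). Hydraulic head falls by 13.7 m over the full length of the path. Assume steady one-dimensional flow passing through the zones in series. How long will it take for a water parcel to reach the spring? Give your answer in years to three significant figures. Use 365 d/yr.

Steady 1-D flow in series ⇒ the Darcy flux q is identical in every zone and the zone head losses add (resistances L/K in series).
Σ(L/K) = 210/0.375 + 633/8.05 + 585/116 = 560.0 + 78.63 + 5.043 = 643.7 d
q = ΔH / Σ(L/K) = 13.7 / 643.7 = 0.02128 m/d (same in every zone)
Zone A: v = q/n = 0.02128/0.11 = 0.1935 m/d → t_A = 210/0.1935 = 1085 d
Zone B: v = q/n = 0.02128/0.14 = 0.1520 m/d → t_B = 633/0.1520 = 4164 d
Zone C: v = q/n = 0.02128/0.26 = 0.08186 m/d → t_C = 585/0.08186 = 7146 d
Total t = 1085 + 4164 + 7146 = 12400 d
   = 12400 / 365 = 34.0 yr

34.0 years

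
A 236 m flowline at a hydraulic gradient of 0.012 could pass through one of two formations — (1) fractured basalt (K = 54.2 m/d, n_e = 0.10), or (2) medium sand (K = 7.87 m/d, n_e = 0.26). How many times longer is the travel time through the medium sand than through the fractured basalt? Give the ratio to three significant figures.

17.9

Unit 1 (fractured basalt): v = 54.2×0.012/0.10 = 6.504 m/d, t = 236/6.504 = 36.29 d
Unit 2 (medium sand): v = 7.87×0.012/0.26 = 0.3632 m/d, t = 236/0.3632 = 649.7 d
t(medium sand) / t(fractured basalt) = 649.7/36.29 = 17.9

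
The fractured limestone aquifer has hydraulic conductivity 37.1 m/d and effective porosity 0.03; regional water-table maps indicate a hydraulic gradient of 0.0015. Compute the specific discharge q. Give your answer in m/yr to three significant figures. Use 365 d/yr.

Darcy flux q = K·i = 37.1 × 0.0015 = 0.05565 m/d
   = 0.05565 × 365 = 20.3 m/yr

20.3 m/yr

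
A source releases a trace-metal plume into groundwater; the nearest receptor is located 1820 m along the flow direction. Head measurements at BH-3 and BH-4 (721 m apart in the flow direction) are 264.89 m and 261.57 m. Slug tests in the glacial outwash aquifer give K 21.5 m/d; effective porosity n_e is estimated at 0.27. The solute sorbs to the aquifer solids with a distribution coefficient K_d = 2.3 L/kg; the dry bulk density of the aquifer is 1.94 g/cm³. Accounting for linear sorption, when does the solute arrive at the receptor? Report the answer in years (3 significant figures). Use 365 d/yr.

Hydraulic gradient i = (264.89 − 261.57) / 721 = 3.32 / 721 = 0.004605
Specific discharge q = 21.5 × 0.004605 = 0.09900 m/d
v = Ki/n = 21.5·0.004605/0.27 = 0.3667 m/d
Retardation R = 1 + ρ_b·K_d/n = 1 + 1.94×2.3/0.27 = 17.53
Contaminant velocity v_c = v/R = 0.3667/17.53 = 0.02092 m/d
t = L/v_c = 1820/0.02092 = 86990 d
   = 86990/365 = 238 yr

238 years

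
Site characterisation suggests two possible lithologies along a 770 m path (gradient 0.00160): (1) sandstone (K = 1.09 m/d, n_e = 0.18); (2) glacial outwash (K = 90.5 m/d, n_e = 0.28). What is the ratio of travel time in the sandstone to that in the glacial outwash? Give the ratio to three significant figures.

Unit 1 (sandstone): v = 1.09×0.0016/0.18 = 0.009689 m/d, t = 770/0.009689 = 79470 d
Unit 2 (glacial outwash): v = 90.5×0.0016/0.28 = 0.5171 m/d, t = 770/0.5171 = 1489 d
t(sandstone) / t(glacial outwash) = 79470/1489 = 53.4

53.4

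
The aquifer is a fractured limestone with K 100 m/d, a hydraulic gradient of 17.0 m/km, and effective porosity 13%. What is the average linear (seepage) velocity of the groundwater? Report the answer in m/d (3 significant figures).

q = Ki = 100 × 0.017 = 1.700 m/d
v_s = q/n_e = 1.700/0.13 = 13.08 m/d

13.1 m/d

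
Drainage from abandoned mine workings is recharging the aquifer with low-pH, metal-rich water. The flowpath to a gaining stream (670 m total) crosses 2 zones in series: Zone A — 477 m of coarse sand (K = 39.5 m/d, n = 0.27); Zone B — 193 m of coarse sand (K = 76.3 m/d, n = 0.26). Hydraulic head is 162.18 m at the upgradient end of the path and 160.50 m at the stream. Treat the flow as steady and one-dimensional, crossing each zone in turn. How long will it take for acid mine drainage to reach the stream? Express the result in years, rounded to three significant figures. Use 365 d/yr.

4.26 years

Total head drop ΔH = 162.18 − 160.50 = 1.68 m
Continuity: the same q passes through each zone, so ΔH = q·Σ(L_j/K_j) — the zones act as resistances in series.
Σ(L/K) = 477/39.5 + 193/76.3 = 12.08 + 2.529 = 14.61 d
q = ΔH / Σ(L/K) = 1.68 / 14.61 = 0.1150 m/d (same in every zone)
Zone A: v = q/n = 0.1150/0.27 = 0.4260 m/d → t_A = 477/0.4260 = 1120 d
Zone B: v = q/n = 0.1150/0.26 = 0.4424 m/d → t_B = 193/0.4424 = 436.3 d
Total t = 1120 + 436.3 = 1556 d
   = 1556 / 365 = 4.26 yr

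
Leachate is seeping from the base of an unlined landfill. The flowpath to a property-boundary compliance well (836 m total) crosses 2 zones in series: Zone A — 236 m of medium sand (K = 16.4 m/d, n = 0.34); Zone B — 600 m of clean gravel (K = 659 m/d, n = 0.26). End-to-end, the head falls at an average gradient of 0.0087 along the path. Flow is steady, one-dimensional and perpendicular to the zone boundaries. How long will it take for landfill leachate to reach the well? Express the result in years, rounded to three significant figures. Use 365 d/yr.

Continuity: the same q passes through each zone, so ΔH = q·Σ(L_j/K_j) — the zones act as resistances in series.
Σ(L/K) = 236/16.4 + 600/659 = 14.39 + 0.9105 = 15.30 d
K_eq = L_total / Σ(L/K) = 836 / 15.30 = 54.64 m/d
q = K_eq · i = 54.64 × 0.0087 = 0.4754 m/d (same in every zone)
Zone A: v = q/n = 0.4754/0.34 = 1.398 m/d → t_A = 236/1.398 = 168.8 d
Zone B: v = q/n = 0.4754/0.26 = 1.828 m/d → t_B = 600/1.828 = 328.2 d
Total t = 168.8 + 328.2 = 497.0 d
   = 497.0 / 365 = 1.36 yr

1.36 years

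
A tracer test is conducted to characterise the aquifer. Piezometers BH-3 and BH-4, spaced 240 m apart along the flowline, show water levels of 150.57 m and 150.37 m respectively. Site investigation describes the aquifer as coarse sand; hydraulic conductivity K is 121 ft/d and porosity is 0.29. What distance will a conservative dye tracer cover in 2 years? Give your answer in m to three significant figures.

77.4 m

Hydraulic gradient i = (150.57 − 150.37) / 240 = 0.20 / 240 = 8.333e-4
K = 121 ft/d × 0.3048 = 36.88 m/d
Darcy flux q = K·i = 36.88 × 8.333e-4 = 0.03073 m/d
v_s = q/n_e = 0.03073/0.29 = 0.1060 m/d
T = 2 yr × 365 = 730 d
L = v × T = 0.1060 × 730 = 77.36 m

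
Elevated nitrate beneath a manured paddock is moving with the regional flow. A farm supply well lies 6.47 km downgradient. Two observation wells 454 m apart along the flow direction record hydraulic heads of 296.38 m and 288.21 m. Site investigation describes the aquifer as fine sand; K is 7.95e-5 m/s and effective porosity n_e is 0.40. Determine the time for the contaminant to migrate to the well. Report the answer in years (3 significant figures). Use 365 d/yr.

Hydraulic gradient i = (296.38 − 288.21) / 454 = 8.17 / 454 = 0.01800
K = 7.95e-5 m/s × 86400 s/d = 6.869 m/d
Darcy flux q = K·i = 6.869 × 0.01800 = 0.1236 m/d
v_s = q/n_e = 0.1236/0.40 = 0.3090 m/d
L = 6.47 km = 6470 m
t = L / v = 6470 / 0.3090 = 20940 d
   = 20940 / 365 = 57.4 yr

57.4 years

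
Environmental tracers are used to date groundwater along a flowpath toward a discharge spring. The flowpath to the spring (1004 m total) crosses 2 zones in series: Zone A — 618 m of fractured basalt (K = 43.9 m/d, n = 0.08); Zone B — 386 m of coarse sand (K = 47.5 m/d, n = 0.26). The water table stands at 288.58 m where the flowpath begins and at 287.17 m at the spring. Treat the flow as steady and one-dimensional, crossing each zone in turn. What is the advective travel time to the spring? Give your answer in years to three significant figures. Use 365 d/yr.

6.46 years

Total head drop ΔH = 288.58 − 287.17 = 1.41 m
Steady 1-D flow in series ⇒ the Darcy flux q is identical in every zone and the zone head losses add (resistances L/K in series).
Σ(L/K) = 618/43.9 + 386/47.5 = 14.08 + 8.126 = 22.20 d
q = ΔH / Σ(L/K) = 1.41 / 22.20 = 0.06350 m/d (same in every zone)
Zone A: v = q/n = 0.06350/0.08 = 0.7938 m/d → t_A = 618/0.7938 = 778.5 d
Zone B: v = q/n = 0.06350/0.26 = 0.2442 m/d → t_B = 386/0.2442 = 1580 d
Total t = 778.5 + 1580 = 2359 d
   = 2359 / 365 = 6.46 yr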